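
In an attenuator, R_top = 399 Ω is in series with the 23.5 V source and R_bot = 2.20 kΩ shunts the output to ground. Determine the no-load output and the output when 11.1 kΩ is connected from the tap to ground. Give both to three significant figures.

Unloaded: 19.9 V; loaded: 19.3 V

Open-circuit: V = 23.5 × 2200/(399 + 2200) = 19.9 V.
With the load, R_bot becomes R_bot‖R_L = 1836 Ω, so V = 23.5 × 1836/2235 = 19.3 V.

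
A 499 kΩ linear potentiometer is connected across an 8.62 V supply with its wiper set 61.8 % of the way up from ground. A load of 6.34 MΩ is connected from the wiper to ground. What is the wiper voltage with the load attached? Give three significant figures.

The wiper splits the pot into (1−α)R = 190.6 kΩ above and αR = 308.4 kΩ below.
Lower section ‖ load = 294.1 kΩ.
V_wiper = 8.62 × 294.1/(190.6 + 294.1) = 5.23 V.

V ≈ 5.23 V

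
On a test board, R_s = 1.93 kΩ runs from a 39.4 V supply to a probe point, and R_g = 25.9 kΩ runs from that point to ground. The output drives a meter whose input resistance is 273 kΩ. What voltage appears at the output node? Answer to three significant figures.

The load sits in parallel with R_g: R_g‖R_L = (25.9 × 273) / (25.9 + 273) = 23.66 kΩ.
V_out = 39.4 × 23.66 / (1.93 + 23.66) = 39.4 × 23.66/25.59 = 36.4 V.

V_out ≈ 36.4 V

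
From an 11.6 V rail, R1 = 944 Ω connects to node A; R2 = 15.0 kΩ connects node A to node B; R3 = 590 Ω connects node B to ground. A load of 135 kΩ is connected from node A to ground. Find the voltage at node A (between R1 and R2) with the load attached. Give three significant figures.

V ≈ 10.9 V

Below node A the series string R2+R3 = 15590 Ω sits in parallel with the 135000 Ω load: 13980 Ω.
V_A = 11.6 × 13980/(944 + 13980) = 10.9 V.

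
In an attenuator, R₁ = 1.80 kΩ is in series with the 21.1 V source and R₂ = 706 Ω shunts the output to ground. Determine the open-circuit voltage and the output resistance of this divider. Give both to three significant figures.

V_th is the open-circuit tap voltage: 21.1 × 706/(1800 + 706) = 5.94 V.
With the supply zeroed, R₁ and R₂ appear in parallel from the tap: R_th = R₁‖R₂ = (1800 × 706)/2506 = 507 Ω.

V_th = 5.94 V, R_th = 507 Ω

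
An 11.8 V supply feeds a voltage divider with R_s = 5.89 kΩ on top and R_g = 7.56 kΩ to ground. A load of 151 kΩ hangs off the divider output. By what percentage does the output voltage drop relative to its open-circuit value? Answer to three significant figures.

The divider's output (Thévenin) resistance is R_s‖R_g = 3.311 kΩ.
Fractional drop under load = R_th/(R_th + R_L) = 3.311 / (3.311 + 151) = 0.02145.
So the output falls by 2.15 %.

2.15 %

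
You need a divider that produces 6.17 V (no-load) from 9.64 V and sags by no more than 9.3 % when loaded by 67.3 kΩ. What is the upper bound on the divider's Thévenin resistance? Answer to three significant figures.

R_th ≤ 6.90 kΩ

Loading drop = R_th/(R_th + R_L) ≤ 0.0930, so R_th ≤ R_L · ε/(1−ε) = 67.3 kΩ × 0.0930/0.9070 = 6.90 kΩ.
(Any R1, R2 with R2/(R1+R2) = 0.640 and R1‖R2 ≤ 6.90 kΩ will meet the spec.)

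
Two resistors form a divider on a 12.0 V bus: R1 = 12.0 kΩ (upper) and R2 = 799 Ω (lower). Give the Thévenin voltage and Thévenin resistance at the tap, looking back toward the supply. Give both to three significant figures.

V_th is the open-circuit tap voltage: 12.0 × 799/(12000 + 799) = 0.749 V.
With the supply zeroed, R1 and R2 appear in parallel from the tap: R_th = R1‖R2 = (12000 × 799)/12800 = 749 Ω.

V_th = 0.749 V, R_th = 749 Ω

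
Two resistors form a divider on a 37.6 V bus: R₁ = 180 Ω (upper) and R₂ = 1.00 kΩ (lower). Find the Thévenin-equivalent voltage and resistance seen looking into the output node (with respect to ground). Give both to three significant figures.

V_th = 31.9 V, R_th = 153 Ω

V_th is the open-circuit tap voltage: 37.6 × 1000/(180 + 1000) = 31.9 V.
With the supply zeroed, R₁ and R₂ appear in parallel from the tap: R_th = R₁‖R₂ = (180 × 1000)/1180 = 153 Ω.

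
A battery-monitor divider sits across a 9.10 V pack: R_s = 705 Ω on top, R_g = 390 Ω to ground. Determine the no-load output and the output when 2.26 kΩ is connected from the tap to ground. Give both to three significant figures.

Open-circuit: V = 9.10 × 390/(705 + 390) = 3.24 V.
With the load, R_g becomes R_g‖R_L = 332.6 Ω, so V = 9.10 × 332.6/1038 = 2.92 V.

Unloaded: 3.24 V; loaded: 2.92 V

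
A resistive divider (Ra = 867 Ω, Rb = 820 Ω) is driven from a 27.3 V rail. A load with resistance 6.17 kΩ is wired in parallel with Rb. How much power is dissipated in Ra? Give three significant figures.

Total resistance from the source is Ra + (Rb‖R_L) = 1591 Ω, so I = 27.3/1591 Ω = 17.16 mA.
P = I²·Ra = (17.16 mA)² × 867 Ω = 255 mW.

P ≈ 255 mW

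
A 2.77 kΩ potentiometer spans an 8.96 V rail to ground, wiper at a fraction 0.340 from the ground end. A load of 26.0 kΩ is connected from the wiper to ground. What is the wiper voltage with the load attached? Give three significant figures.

The wiper splits the pot into (1−α)R = 1828 Ω above and αR = 941.8 Ω below.
Lower section ‖ load = 908.9 Ω.
V_wiper = 8.96 × 908.9/(1828 + 908.9) = 2.98 V.

V ≈ 2.98 V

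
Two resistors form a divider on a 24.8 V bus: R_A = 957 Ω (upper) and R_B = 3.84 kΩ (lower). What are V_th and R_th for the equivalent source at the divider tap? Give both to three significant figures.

V_th is the open-circuit tap voltage: 24.8 × 3840/(957 + 3840) = 19.9 V.
With the supply zeroed, R_A and R_B appear in parallel from the tap: R_th = R_A‖R_B = (957 × 3840)/4797 = 766 Ω.

V_th = 19.9 V, R_th = 766 Ω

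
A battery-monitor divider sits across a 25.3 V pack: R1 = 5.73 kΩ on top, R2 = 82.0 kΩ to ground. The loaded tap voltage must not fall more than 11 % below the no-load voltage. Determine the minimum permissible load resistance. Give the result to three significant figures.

Output resistance R_th = R1‖R2 = (5.73 × 82.0)/87.73 = 5.356 kΩ.
The fractional drop is R_th/(R_th + R_L); requiring this ≤ 0.110 gives R_L ≥ R_th(1/0.110 − 1) = 5.356 × 8.091 = 43.3 kΩ.

R_L(min) ≈ 43.3 kΩ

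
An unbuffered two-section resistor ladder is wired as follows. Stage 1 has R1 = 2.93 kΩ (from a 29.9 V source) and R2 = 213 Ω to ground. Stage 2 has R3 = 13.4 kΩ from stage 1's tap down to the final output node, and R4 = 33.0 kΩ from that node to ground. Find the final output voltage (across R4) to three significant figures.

V_out ≈ 1.43 V

Stage 2 presents R3+R4 = 46400 Ω as a load on stage 1's tap.
Stage 1's lower leg becomes R2‖(R3+R4) = 212.0 Ω, so V_mid = 29.9 × 212.0/3142 = 2.018 V.
Stage 2 is itself unloaded: V_out = V_mid × R4/(R3+R4) = 2.018 × 33000/46400 = 1.43 V.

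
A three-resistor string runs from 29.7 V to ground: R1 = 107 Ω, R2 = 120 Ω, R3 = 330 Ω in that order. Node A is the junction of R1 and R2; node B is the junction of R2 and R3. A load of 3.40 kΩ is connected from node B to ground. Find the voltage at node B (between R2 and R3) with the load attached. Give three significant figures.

V ≈ 16.9 V

At node B, R3 is in parallel with the load: R3‖R_L = 300.8 Ω.
Below node A the resistance is R2 + (R3‖R_L) = 420.8 Ω, so V_A = 29.7 × 420.8/527.8 = 23.68 V.
Then V_B = V_A × (R3‖R_L)/(R2 + R3‖R_L) = 23.68 × 300.8/420.8 = 16.9 V.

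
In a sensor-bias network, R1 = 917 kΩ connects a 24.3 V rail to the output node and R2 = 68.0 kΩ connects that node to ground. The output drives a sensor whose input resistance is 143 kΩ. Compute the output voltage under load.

V_out ≈ 1.16 V

The load sits in parallel with R2: R2‖R_L = (68.0 × 143) / (68.0 + 143) = 46.09 kΩ.
V_out = 24.3 × 46.09 / (917 + 46.09) = 24.3 × 46.09/963.1 = 1.16 V.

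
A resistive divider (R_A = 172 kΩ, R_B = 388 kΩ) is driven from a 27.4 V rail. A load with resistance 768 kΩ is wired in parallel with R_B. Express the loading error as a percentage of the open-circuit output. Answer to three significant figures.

13.4 %

Unloaded V = 27.4 × 388/560.0 = 18.984 V.
Loaded: R_B‖R_L = 257.8 kΩ, giving V = 27.4 × 257.8/429.8 = 16.434 V.
Drop = (18.984 − 16.434) / 18.984 = 13.4 %.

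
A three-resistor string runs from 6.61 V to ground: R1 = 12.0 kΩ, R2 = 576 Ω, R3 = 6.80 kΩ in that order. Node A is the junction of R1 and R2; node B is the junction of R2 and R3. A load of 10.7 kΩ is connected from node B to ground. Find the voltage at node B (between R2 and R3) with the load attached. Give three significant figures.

At node B, R3 is in parallel with the load: R3‖R_L = 4158 Ω.
Below node A the resistance is R2 + (R3‖R_L) = 4734 Ω, so V_A = 6.61 × 4734/16730 = 1.870 V.
Then V_B = V_A × (R3‖R_L)/(R2 + R3‖R_L) = 1.870 × 4158/4734 = 1.64 V.

V ≈ 1.64 V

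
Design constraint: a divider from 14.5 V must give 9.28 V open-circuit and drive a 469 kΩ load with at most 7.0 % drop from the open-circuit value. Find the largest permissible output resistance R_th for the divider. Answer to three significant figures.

Loading drop = R_th/(R_th + R_L) ≤ 0.0700, so R_th ≤ R_L · ε/(1−ε) = 469 kΩ × 0.0700/0.9300 = 35.3 kΩ.
(Any R1, R2 with R2/(R1+R2) = 0.640 and R1‖R2 ≤ 35.3 kΩ will meet the spec.)

R_th ≤ 35.3 kΩ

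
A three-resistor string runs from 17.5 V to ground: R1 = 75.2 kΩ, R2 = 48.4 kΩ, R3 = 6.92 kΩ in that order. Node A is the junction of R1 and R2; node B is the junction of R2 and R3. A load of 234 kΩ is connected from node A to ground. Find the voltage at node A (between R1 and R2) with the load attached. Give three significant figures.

Below node A the series string R2+R3 = 55.32 kΩ sits in parallel with the 234 kΩ load: 44.74 kΩ.
V_A = 17.5 × 44.74/(75.2 + 44.74) = 6.53 V.

V ≈ 6.53 V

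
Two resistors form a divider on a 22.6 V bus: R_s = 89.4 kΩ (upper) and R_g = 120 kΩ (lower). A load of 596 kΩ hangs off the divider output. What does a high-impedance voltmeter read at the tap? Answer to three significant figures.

The load sits in parallel with R_g: R_g‖R_L = (120 × 596) / (120 + 596) = 99.89 kΩ.
V_out = 22.6 × 99.89 / (89.4 + 99.89) = 22.6 × 99.89/189.3 = 11.9 V.

V_out ≈ 11.9 V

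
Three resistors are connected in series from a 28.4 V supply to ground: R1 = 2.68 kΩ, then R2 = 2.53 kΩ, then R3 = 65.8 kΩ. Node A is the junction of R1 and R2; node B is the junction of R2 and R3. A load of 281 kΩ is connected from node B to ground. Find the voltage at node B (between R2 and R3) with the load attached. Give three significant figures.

At node B, R3 is in parallel with the load: R3‖R_L = 53.32 kΩ.
Below node A the resistance is R2 + (R3‖R_L) = 55.85 kΩ, so V_A = 28.4 × 55.85/58.53 = 27.10 V.
Then V_B = V_A × (R3‖R_L)/(R2 + R3‖R_L) = 27.10 × 53.32/55.85 = 25.9 V.

V ≈ 25.9 V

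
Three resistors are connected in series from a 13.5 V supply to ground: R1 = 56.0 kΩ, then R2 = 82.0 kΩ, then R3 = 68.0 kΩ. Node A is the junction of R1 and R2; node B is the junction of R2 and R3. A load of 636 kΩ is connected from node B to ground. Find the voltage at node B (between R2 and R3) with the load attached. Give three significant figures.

V ≈ 4.16 V

At node B, R3 is in parallel with the load: R3‖R_L = 61.43 kΩ.
Below node A the resistance is R2 + (R3‖R_L) = 143.4 kΩ, so V_A = 13.5 × 143.4/199.4 = 9.709 V.
Then V_B = V_A × (R3‖R_L)/(R2 + R3‖R_L) = 9.709 × 61.43/143.4 = 4.16 V.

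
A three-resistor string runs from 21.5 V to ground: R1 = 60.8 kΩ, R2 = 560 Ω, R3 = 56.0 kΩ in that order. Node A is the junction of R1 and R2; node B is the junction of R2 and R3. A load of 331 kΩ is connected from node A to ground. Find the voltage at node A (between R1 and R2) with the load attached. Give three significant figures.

Below node A the series string R2+R3 = 56560 Ω sits in parallel with the 331000 Ω load: 48310 Ω.
V_A = 21.5 × 48310/(60800 + 48310) = 9.52 V.

V ≈ 9.52 V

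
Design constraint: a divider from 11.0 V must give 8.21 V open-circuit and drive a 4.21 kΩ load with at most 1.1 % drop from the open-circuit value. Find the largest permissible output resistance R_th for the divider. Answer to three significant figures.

R_th ≤ 46.8 Ω

Loading drop = R_th/(R_th + R_L) ≤ 0.0110, so R_th ≤ R_L · ε/(1−ε) = 4.21 kΩ × 0.0110/0.9890 = 46.8 Ω.
(Any R1, R2 with R2/(R1+R2) = 0.746 and R1‖R2 ≤ 46.8 Ω will meet the spec.)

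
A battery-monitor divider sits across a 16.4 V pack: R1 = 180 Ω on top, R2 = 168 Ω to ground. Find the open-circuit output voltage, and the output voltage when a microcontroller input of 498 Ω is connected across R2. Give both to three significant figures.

Open-circuit: V = 16.4 × 168/(180 + 168) = 7.92 V.
With the load, R2 becomes R2‖R_L = 125.6 Ω, so V = 16.4 × 125.6/305.6 = 6.74 V.

Unloaded: 7.92 V; loaded: 6.74 V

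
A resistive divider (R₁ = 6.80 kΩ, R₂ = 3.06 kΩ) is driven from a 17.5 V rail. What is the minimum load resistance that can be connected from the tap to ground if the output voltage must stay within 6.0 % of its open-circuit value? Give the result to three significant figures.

Output resistance R_th = R₁‖R₂ = (6.80 × 3.06)/9.860 = 2.110 kΩ.
The fractional drop is R_th/(R_th + R_L); requiring this ≤ 0.0600 gives R_L ≥ R_th(1/0.0600 − 1) = 2.110 × 15.67 = 33.1 kΩ.

R_L(min) ≈ 33.1 kΩ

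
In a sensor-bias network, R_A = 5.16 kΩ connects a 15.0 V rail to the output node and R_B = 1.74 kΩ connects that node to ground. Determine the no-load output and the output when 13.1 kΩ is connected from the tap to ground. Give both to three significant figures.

Open-circuit: V = 15.0 × 1.74/(5.16 + 1.74) = 3.78 V.
With the load, R_B becomes R_B‖R_L = 1.536 kΩ, so V = 15.0 × 1.536/6.696 = 3.44 V.

Unloaded: 3.78 V; loaded: 3.44 V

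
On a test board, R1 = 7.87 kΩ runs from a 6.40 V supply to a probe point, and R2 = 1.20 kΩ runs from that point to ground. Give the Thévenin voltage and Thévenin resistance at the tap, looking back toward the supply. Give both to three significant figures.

V_th is the open-circuit tap voltage: 6.40 × 1.20/(7.87 + 1.20) = 0.847 V.
With the supply zeroed, R1 and R2 appear in parallel from the tap: R_th = R1‖R2 = (7.87 × 1.20)/9.070 = 1.04 kΩ.

V_th = 0.847 V, R_th = 1.04 kΩ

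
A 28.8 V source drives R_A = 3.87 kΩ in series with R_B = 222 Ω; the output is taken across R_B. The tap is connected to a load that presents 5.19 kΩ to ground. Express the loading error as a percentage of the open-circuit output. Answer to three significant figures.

3.89 %

The divider's output (Thévenin) resistance is R_A‖R_B = 210.0 Ω.
Fractional drop under load = R_th/(R_th + R_L) = 210.0 / (210.0 + 5190) = 0.03888.
So the output falls by 3.89 %.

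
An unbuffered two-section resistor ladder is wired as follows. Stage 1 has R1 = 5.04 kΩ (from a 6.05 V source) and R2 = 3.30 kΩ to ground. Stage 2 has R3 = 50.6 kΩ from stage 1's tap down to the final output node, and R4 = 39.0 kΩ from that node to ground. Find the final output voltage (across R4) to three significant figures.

V_out ≈ 1.02 V

Stage 2 presents R3+R4 = 89.60 kΩ as a load on stage 1's tap.
Stage 1's lower leg becomes R2‖(R3+R4) = 3.183 kΩ, so V_mid = 6.05 × 3.183/8.223 = 2.342 V.
Stage 2 is itself unloaded: V_out = V_mid × R4/(R3+R4) = 2.342 × 39.0/89.60 = 1.02 V.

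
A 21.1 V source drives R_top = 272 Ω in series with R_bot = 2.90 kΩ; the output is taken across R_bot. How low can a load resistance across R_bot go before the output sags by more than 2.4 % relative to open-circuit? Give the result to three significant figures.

R_L(min) ≈ 10.1 kΩ

Output resistance R_th = R_top‖R_bot = (272 × 2900)/3172 = 248.7 Ω.
The fractional drop is R_th/(R_th + R_L); requiring this ≤ 0.0240 gives R_L ≥ R_th(1/0.0240 − 1) = 248.7 × 40.67 = 10.1 kΩ.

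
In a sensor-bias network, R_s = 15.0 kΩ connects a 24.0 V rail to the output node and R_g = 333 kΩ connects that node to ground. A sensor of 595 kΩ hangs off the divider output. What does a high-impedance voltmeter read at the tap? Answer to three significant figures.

V_out ≈ 22.4 V

The load sits in parallel with R_g: R_g‖R_L = (333 × 595) / (333 + 595) = 213.5 kΩ.
V_out = 24.0 × 213.5 / (15.0 + 213.5) = 24.0 × 213.5/228.5 = 22.4 V.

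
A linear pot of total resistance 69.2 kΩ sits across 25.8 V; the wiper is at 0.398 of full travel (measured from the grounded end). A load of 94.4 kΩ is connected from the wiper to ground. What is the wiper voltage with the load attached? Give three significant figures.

V ≈ 8.73 V

The wiper splits the pot into (1−α)R = 41.66 kΩ above and αR = 27.54 kΩ below.
Lower section ‖ load = 21.32 kΩ.
V_wiper = 25.8 × 21.32/(41.66 + 21.32) = 8.73 V.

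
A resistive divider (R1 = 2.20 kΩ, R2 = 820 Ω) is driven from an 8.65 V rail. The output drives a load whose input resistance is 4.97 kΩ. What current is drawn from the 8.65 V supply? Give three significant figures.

R2‖R_L = 703.9 Ω, so the source sees R1 + R2‖R_L = 2904 Ω.
I = 8.65 V / 2904 Ω = 2.98 mA.

I ≈ 2.98 mA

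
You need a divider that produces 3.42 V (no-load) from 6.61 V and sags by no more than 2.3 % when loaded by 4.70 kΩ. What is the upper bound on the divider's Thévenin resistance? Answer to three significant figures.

R_th ≤ 111 Ω

Loading drop = R_th/(R_th + R_L) ≤ 0.0230, so R_th ≤ R_L · ε/(1−ε) = 4.70 kΩ × 0.0230/0.9770 = 111 Ω.
(Any R1, R2 with R2/(R1+R2) = 0.517 and R1‖R2 ≤ 111 Ω will meet the spec.)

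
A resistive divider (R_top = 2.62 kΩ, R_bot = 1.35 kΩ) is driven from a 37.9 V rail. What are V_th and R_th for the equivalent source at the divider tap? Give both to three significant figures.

V_th = 12.9 V, R_th = 891 Ω

V_th is the open-circuit tap voltage: 37.9 × 1.35/(2.62 + 1.35) = 12.9 V.
With the supply zeroed, R_top and R_bot appear in parallel from the tap: R_th = R_top‖R_bot = (2.62 × 1.35)/3.970 = 891 Ω.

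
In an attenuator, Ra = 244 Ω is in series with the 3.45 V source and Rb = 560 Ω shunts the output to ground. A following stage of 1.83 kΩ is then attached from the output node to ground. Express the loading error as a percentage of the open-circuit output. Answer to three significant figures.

The divider's output (Thévenin) resistance is Ra‖Rb = 170.0 Ω.
Fractional drop under load = R_th/(R_th + R_L) = 170.0 / (170.0 + 1830) = 0.08498.
So the output falls by 8.50 %.

8.50 %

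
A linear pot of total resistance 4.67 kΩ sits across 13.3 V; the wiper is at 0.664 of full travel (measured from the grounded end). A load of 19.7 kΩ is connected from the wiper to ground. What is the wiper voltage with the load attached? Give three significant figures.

V ≈ 8.39 V

The wiper splits the pot into (1−α)R = 1.569 kΩ above and αR = 3.101 kΩ below.
Lower section ‖ load = 2.679 kΩ.
V_wiper = 13.3 × 2.679/(1.569 + 2.679) = 8.39 V.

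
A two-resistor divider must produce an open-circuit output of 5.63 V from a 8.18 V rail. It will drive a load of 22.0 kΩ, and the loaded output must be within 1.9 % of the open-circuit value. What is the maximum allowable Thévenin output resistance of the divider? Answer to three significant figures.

R_th ≤ 426 Ω

Loading drop = R_th/(R_th + R_L) ≤ 0.0190, so R_th ≤ R_L · ε/(1−ε) = 22.0 kΩ × 0.0190/0.9810 = 426 Ω.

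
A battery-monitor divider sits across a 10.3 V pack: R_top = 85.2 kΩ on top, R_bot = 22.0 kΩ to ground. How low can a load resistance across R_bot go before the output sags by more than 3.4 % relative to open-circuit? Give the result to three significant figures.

Output resistance R_th = R_top‖R_bot = (85.2 × 22.0)/107.2 = 17.49 kΩ.
The fractional drop is R_th/(R_th + R_L); requiring this ≤ 0.0340 gives R_L ≥ R_th(1/0.0340 − 1) = 17.49 × 28.41 = 497 kΩ.

R_L(min) ≈ 497 kΩ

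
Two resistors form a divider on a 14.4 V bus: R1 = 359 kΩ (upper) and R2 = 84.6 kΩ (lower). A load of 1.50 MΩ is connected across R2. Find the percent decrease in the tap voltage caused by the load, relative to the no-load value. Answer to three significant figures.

4.37 %

The divider's output (Thévenin) resistance is R1‖R2 = 68.47 kΩ.
Fractional drop under load = R_th/(R_th + R_L) = 68.47 / (68.47 + 1500) = 0.04365.
So the output falls by 4.37 %.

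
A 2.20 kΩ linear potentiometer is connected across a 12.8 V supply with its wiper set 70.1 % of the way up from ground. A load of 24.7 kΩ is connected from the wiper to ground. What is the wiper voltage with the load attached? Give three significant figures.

V ≈ 8.81 V

The wiper splits the pot into (1−α)R = 657.8 Ω above and αR = 1542 Ω below.
Lower section ‖ load = 1452 Ω.
V_wiper = 12.8 × 1452/(657.8 + 1452) = 8.81 V.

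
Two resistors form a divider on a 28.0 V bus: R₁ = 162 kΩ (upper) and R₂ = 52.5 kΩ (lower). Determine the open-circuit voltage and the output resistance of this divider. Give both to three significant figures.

V_th is the open-circuit tap voltage: 28.0 × 52.5/(162 + 52.5) = 6.85 V.
With the supply zeroed, R₁ and R₂ appear in parallel from the tap: R_th = R₁‖R₂ = (162 × 52.5)/214.5 = 39.7 kΩ.

V_th = 6.85 V, R_th = 39.7 kΩ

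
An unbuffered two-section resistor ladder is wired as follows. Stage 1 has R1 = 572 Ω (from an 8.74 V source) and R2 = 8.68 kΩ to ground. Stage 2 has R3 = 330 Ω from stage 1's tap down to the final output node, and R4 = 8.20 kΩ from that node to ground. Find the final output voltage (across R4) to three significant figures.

Stage 2 presents R3+R4 = 8530 Ω as a load on stage 1's tap.
Stage 1's lower leg becomes R2‖(R3+R4) = 4302 Ω, so V_mid = 8.74 × 4302/4874 = 7.714 V.
Stage 2 is itself unloaded: V_out = V_mid × R4/(R3+R4) = 7.714 × 8200/8530 = 7.42 V.

V_out ≈ 7.42 V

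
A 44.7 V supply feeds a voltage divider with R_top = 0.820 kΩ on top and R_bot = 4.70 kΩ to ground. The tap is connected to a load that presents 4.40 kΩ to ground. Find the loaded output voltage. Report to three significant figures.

The load sits in parallel with R_bot: R_bot‖R_L = (4700 × 4400) / (4700 + 4400) = 2273 Ω.
V_out = 44.7 × 2273 / (820 + 2273) = 44.7 × 2273/3093 = 32.8 V.
(Unloaded it would have been 38.1 V.)

V_out ≈ 32.8 V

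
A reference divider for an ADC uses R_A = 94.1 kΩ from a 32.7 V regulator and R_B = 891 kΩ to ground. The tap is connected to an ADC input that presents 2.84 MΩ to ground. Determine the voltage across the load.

The load sits in parallel with R_B: R_B‖R_L = (891 × 2840) / (891 + 2840) = 678.2 kΩ.
V_out = 32.7 × 678.2 / (94.1 + 678.2) = 32.7 × 678.2/772.3 = 28.7 V.
(Unloaded it would have been 29.6 V.)

V_out ≈ 28.7 V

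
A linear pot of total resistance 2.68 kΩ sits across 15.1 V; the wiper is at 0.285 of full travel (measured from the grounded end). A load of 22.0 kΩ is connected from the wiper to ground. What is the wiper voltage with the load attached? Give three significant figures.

V ≈ 4.20 V

The wiper splits the pot into (1−α)R = 1916 Ω above and αR = 763.8 Ω below.
Lower section ‖ load = 738.2 Ω.
V_wiper = 15.1 × 738.2/(1916 + 738.2) = 4.20 V.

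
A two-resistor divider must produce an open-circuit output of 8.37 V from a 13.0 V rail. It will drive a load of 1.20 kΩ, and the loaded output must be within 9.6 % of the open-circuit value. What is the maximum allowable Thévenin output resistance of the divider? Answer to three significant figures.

R_th ≤ 127 Ω

Loading drop = R_th/(R_th + R_L) ≤ 0.0960, so R_th ≤ R_L · ε/(1−ε) = 1.20 kΩ × 0.0960/0.9040 = 127 Ω.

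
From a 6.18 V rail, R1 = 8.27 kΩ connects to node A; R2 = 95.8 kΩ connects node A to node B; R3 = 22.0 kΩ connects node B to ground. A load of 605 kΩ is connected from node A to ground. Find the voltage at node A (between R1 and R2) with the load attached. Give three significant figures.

V ≈ 5.70 V

Below node A the series string R2+R3 = 117.8 kΩ sits in parallel with the 605 kΩ load: 98.60 kΩ.
V_A = 6.18 × 98.60/(8.27 + 98.60) = 5.70 V.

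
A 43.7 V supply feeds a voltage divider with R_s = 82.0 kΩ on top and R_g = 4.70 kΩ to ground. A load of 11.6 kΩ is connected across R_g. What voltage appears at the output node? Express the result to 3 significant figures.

The load sits in parallel with R_g: R_g‖R_L = (4.70 × 11.6) / (4.70 + 11.6) = 3.345 kΩ.
V_out = 43.7 × 3.345 / (82.0 + 3.345) = 43.7 × 3.345/85.34 = 1.71 V.

V_out ≈ 1.71 V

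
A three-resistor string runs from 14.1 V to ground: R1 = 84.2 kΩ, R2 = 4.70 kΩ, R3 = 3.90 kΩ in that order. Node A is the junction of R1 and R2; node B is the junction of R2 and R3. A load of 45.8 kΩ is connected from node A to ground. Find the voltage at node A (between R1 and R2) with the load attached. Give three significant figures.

Below node A the series string R2+R3 = 8.600 kΩ sits in parallel with the 45.8 kΩ load: 7.240 kΩ.
V_A = 14.1 × 7.240/(84.2 + 7.240) = 1.12 V.

V ≈ 1.12 V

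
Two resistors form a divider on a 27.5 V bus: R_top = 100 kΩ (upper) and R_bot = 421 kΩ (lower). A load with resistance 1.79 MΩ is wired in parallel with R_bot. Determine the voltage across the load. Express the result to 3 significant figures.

The load sits in parallel with R_bot: R_bot‖R_L = (421 × 1790) / (421 + 1790) = 340.8 kΩ.
V_out = 27.5 × 340.8 / (100 + 340.8) = 27.5 × 340.8/440.8 = 21.3 V.

V_out ≈ 21.3 V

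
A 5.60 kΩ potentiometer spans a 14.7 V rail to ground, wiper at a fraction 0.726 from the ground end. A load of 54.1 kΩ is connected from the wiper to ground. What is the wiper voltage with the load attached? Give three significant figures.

The wiper splits the pot into (1−α)R = 1.534 kΩ above and αR = 4.066 kΩ below.
Lower section ‖ load = 3.781 kΩ.
V_wiper = 14.7 × 3.781/(1.534 + 3.781) = 10.5 V.

V ≈ 10.5 V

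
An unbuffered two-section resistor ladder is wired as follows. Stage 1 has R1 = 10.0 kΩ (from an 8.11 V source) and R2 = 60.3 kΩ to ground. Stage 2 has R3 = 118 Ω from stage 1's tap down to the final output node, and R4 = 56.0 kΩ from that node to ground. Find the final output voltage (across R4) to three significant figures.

Stage 2 presents R3+R4 = 56120 Ω as a load on stage 1's tap.
Stage 1's lower leg becomes R2‖(R3+R4) = 29070 Ω, so V_mid = 8.11 × 29070/39070 = 6.034 V.
Stage 2 is itself unloaded: V_out = V_mid × R4/(R3+R4) = 6.034 × 56000/56120 = 6.02 V.

V_out ≈ 6.02 V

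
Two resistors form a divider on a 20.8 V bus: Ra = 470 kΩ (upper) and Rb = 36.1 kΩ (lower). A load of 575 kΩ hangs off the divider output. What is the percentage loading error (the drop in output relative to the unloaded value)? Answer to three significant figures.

The divider's output (Thévenin) resistance is Ra‖Rb = 33.52 kΩ.
Fractional drop under load = R_th/(R_th + R_L) = 33.52 / (33.52 + 575) = 0.05509.
So the output falls by 5.51 %.

5.51 %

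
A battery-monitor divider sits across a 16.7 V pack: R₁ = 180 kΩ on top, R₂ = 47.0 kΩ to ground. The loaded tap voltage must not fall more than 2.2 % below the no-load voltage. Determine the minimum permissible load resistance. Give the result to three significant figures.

R_L(min) ≈ 1.66 MΩ

Output resistance R_th = R₁‖R₂ = (180 × 47.0)/227.0 = 37.27 kΩ.
The fractional drop is R_th/(R_th + R_L); requiring this ≤ 0.0220 gives R_L ≥ R_th(1/0.0220 − 1) = 37.27 × 44.45 = 1.66 MΩ.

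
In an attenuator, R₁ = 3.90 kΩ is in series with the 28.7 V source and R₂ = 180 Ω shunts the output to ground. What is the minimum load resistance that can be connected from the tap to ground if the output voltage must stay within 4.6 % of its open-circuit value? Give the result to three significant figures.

Output resistance R_th = R₁‖R₂ = (3900 × 180)/4080 = 172.1 Ω.
The fractional drop is R_th/(R_th + R_L); requiring this ≤ 0.0460 gives R_L ≥ R_th(1/0.0460 − 1) = 172.1 × 20.74 = 3.57 kΩ.

R_L(min) ≈ 3.57 kΩ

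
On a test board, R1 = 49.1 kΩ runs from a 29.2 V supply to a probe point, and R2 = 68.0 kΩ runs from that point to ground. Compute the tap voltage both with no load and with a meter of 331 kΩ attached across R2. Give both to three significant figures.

Open-circuit: V = 29.2 × 68.0/(49.1 + 68.0) = 17.0 V.
With the load, R2 becomes R2‖R_L = 56.41 kΩ, so V = 29.2 × 56.41/105.5 = 15.6 V.

Unloaded: 17.0 V; loaded: 15.6 V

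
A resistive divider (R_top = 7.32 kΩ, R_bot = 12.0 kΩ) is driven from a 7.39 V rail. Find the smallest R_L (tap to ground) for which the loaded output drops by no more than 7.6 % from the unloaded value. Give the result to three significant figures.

Output resistance R_th = R_top‖R_bot = (7.32 × 12.0)/19.32 = 4.547 kΩ.
The fractional drop is R_th/(R_th + R_L); requiring this ≤ 0.0760 gives R_L ≥ R_th(1/0.0760 − 1) = 4.547 × 12.16 = 55.3 kΩ.

R_L(min) ≈ 55.3 kΩ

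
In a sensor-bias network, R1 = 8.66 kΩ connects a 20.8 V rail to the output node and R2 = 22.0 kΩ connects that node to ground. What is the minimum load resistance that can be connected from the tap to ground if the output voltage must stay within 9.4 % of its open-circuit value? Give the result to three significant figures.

Output resistance R_th = R1‖R2 = (8.66 × 22.0)/30.66 = 6.214 kΩ.
The fractional drop is R_th/(R_th + R_L); requiring this ≤ 0.0940 gives R_L ≥ R_th(1/0.0940 − 1) = 6.214 × 9.638 = 59.9 kΩ.

R_L(min) ≈ 59.9 kΩ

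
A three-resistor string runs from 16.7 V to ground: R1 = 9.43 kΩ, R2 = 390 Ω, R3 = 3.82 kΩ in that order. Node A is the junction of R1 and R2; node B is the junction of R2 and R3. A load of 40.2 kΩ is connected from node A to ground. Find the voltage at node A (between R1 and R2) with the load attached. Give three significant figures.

V ≈ 4.81 V

Below node A the series string R2+R3 = 4210 Ω sits in parallel with the 40200 Ω load: 3811 Ω.
V_A = 16.7 × 3811/(9430 + 3811) = 4.81 V.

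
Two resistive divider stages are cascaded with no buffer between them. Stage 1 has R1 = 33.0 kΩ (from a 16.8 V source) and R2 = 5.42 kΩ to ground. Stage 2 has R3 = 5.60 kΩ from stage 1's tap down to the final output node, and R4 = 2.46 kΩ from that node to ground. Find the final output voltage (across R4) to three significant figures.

Stage 2 presents R3+R4 = 8.060 kΩ as a load on stage 1's tap.
Stage 1's lower leg becomes R2‖(R3+R4) = 3.241 kΩ, so V_mid = 16.8 × 3.241/36.24 = 1.502 V.
Stage 2 is itself unloaded: V_out = V_mid × R4/(R3+R4) = 1.502 × 2.46/8.060 = 0.459 V.

V_out ≈ 0.459 V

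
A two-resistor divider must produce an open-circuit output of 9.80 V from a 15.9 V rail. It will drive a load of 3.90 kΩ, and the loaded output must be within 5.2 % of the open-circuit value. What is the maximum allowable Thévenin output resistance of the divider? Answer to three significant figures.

Loading drop = R_th/(R_th + R_L) ≤ 0.0520, so R_th ≤ R_L · ε/(1−ε) = 3.90 kΩ × 0.0520/0.9480 = 214 Ω.
(Any R1, R2 with R2/(R1+R2) = 0.616 and R1‖R2 ≤ 214 Ω will meet the spec.)

R_th ≤ 214 Ω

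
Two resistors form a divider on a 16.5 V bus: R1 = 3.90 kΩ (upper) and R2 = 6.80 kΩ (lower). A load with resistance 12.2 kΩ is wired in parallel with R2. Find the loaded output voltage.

V_out ≈ 8.72 V

The load sits in parallel with R2: R2‖R_L = (6.80 × 12.2) / (6.80 + 12.2) = 4.366 kΩ.
V_out = 16.5 × 4.366 / (3.90 + 4.366) = 16.5 × 4.366/8.266 = 8.72 V.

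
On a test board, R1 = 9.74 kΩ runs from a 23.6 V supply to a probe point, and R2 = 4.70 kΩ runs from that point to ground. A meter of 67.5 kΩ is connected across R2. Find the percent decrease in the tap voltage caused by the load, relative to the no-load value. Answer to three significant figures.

4.49 %

The divider's output (Thévenin) resistance is R1‖R2 = 3.170 kΩ.
Fractional drop under load = R_th/(R_th + R_L) = 3.170 / (3.170 + 67.5) = 0.04486.
So the output falls by 4.49 %.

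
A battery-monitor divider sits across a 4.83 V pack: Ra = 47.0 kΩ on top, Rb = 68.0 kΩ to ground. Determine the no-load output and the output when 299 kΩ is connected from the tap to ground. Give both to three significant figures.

Unloaded: 2.86 V; loaded: 2.61 V

Open-circuit: V = 4.83 × 68.0/(47.0 + 68.0) = 2.86 V.
With the load, Rb becomes Rb‖R_L = 55.40 kΩ, so V = 4.83 × 55.40/102.4 = 2.61 V.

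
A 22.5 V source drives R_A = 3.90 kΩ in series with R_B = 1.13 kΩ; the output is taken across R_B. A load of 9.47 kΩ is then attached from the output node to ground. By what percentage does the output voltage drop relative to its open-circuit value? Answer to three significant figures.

8.47 %

Unloaded V = 22.5 × 1.13/5.030 = 5.0547 V.
Loaded: R_B‖R_L = 1.010 kΩ, giving V = 22.5 × 1.010/4.910 = 4.6266 V.
Drop = (5.0547 − 4.6266) / 5.0547 = 8.47 %.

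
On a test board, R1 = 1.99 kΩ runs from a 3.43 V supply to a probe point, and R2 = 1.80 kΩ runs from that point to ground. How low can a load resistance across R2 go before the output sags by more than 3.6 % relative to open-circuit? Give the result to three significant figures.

R_L(min) ≈ 25.3 kΩ

Output resistance R_th = R1‖R2 = (1990 × 1800)/3790 = 945.1 Ω.
The fractional drop is R_th/(R_th + R_L); requiring this ≤ 0.0360 gives R_L ≥ R_th(1/0.0360 − 1) = 945.1 × 26.78 = 25.3 kΩ.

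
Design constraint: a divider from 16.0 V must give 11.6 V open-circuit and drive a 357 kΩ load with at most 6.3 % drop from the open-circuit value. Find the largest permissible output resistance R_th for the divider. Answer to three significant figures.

Loading drop = R_th/(R_th + R_L) ≤ 0.0630, so R_th ≤ R_L · ε/(1−ε) = 357 kΩ × 0.0630/0.9370 = 24.0 kΩ.

R_th ≤ 24.0 kΩ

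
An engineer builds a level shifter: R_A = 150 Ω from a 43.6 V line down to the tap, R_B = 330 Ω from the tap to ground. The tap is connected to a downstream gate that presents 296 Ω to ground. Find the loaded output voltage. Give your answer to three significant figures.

The load sits in parallel with R_B: R_B‖R_L = (330 × 296) / (330 + 296) = 156.0 Ω.
V_out = 43.6 × 156.0 / (150 + 156.0) = 43.6 × 156.0/306.0 = 22.2 V.
(Unloaded it would have been 30.0 V.)

V_out ≈ 22.2 V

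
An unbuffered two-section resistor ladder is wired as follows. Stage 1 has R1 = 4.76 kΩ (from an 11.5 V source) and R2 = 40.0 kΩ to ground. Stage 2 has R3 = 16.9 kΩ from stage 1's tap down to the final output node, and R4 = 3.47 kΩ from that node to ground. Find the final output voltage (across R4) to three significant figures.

Stage 2 presents R3+R4 = 20.37 kΩ as a load on stage 1's tap.
Stage 1's lower leg becomes R2‖(R3+R4) = 13.50 kΩ, so V_mid = 11.5 × 13.50/18.26 = 8.502 V.
Stage 2 is itself unloaded: V_out = V_mid × R4/(R3+R4) = 8.502 × 3.47/20.37 = 1.45 V.

V_out ≈ 1.45 V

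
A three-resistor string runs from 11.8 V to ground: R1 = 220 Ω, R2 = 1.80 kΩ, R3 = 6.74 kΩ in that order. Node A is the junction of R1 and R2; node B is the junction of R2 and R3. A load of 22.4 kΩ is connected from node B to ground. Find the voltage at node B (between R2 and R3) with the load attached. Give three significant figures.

V ≈ 8.49 V

At node B, R3 is in parallel with the load: R3‖R_L = 5181 Ω.
Below node A the resistance is R2 + (R3‖R_L) = 6981 Ω, so V_A = 11.8 × 6981/7201 = 11.44 V.
Then V_B = V_A × (R3‖R_L)/(R2 + R3‖R_L) = 11.44 × 5181/6981 = 8.49 V.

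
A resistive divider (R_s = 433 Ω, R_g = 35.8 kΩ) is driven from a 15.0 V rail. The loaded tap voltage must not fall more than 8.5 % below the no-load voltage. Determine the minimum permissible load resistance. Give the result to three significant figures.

Output resistance R_th = R_s‖R_g = (433 × 35800)/36230 = 427.8 Ω.
The fractional drop is R_th/(R_th + R_L); requiring this ≤ 0.0850 gives R_L ≥ R_th(1/0.0850 − 1) = 427.8 × 10.76 = 4.61 kΩ.

R_L(min) ≈ 4.61 kΩ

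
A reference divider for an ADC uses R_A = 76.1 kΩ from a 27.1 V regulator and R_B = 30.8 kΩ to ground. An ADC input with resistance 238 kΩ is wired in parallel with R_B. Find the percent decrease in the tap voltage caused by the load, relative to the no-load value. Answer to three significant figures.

8.44 %

Unloaded V = 27.1 × 30.8/106.9 = 7.8080 V.
Loaded: R_B‖R_L = 27.27 kΩ, giving V = 27.1 × 27.27/103.4 = 7.1494 V.
Drop = (7.8080 − 7.1494) / 7.8080 = 8.44 %.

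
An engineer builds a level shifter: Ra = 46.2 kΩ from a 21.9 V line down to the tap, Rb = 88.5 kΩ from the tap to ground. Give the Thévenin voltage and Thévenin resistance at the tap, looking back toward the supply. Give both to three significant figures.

V_th is the open-circuit tap voltage: 21.9 × 88.5/(46.2 + 88.5) = 14.4 V.
With the supply zeroed, Ra and Rb appear in parallel from the tap: R_th = Ra‖Rb = (46.2 × 88.5)/134.7 = 30.4 kΩ.

V_th = 14.4 V, R_th = 30.4 kΩ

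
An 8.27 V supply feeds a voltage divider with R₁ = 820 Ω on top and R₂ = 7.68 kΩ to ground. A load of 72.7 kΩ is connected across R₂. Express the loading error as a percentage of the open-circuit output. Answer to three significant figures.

The divider's output (Thévenin) resistance is R₁‖R₂ = 740.9 Ω.
Fractional drop under load = R_th/(R_th + R_L) = 740.9 / (740.9 + 72700) = 0.01009.
So the output falls by 1.01 %.

1.01 %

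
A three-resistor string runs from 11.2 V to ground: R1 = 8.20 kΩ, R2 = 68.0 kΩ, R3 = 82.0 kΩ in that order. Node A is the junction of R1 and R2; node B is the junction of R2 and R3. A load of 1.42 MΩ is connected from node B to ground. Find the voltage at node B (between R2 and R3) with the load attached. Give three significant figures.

V ≈ 5.65 V

At node B, R3 is in parallel with the load: R3‖R_L = 77.52 kΩ.
Below node A the resistance is R2 + (R3‖R_L) = 145.5 kΩ, so V_A = 11.2 × 145.5/153.7 = 10.60 V.
Then V_B = V_A × (R3‖R_L)/(R2 + R3‖R_L) = 10.60 × 77.52/145.5 = 5.65 V.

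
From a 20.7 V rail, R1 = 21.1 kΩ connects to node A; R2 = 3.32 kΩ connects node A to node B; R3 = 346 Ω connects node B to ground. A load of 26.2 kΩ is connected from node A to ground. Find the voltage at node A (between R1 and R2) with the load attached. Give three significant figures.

V ≈ 2.74 V

Below node A the series string R2+R3 = 3666 Ω sits in parallel with the 26200 Ω load: 3216 Ω.
V_A = 20.7 × 3216/(21100 + 3216) = 2.74 V.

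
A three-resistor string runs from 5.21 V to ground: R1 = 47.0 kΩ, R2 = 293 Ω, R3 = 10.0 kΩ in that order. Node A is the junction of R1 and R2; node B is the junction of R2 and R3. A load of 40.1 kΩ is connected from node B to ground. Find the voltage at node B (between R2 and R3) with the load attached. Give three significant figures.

At node B, R3 is in parallel with the load: R3‖R_L = 8004 Ω.
Below node A the resistance is R2 + (R3‖R_L) = 8297 Ω, so V_A = 5.21 × 8297/55300 = 0.7817 V.
Then V_B = V_A × (R3‖R_L)/(R2 + R3‖R_L) = 0.7817 × 8004/8297 = 0.754 V.

V ≈ 0.754 V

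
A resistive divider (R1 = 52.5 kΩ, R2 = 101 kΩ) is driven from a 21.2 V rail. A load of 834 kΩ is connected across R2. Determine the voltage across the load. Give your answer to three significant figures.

V_out ≈ 13.4 V

The load sits in parallel with R2: R2‖R_L = (101 × 834) / (101 + 834) = 90.09 kΩ.
V_out = 21.2 × 90.09 / (52.5 + 90.09) = 21.2 × 90.09/142.6 = 13.4 V.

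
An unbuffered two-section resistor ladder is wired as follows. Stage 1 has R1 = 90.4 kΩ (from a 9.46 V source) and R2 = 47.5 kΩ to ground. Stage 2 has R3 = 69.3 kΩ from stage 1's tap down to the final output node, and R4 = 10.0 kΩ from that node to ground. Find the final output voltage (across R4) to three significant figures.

Stage 2 presents R3+R4 = 79.30 kΩ as a load on stage 1's tap.
Stage 1's lower leg becomes R2‖(R3+R4) = 29.71 kΩ, so V_mid = 9.46 × 29.71/120.1 = 2.340 V.
Stage 2 is itself unloaded: V_out = V_mid × R4/(R3+R4) = 2.340 × 10.0/79.30 = 0.295 V.

V_out ≈ 0.295 V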